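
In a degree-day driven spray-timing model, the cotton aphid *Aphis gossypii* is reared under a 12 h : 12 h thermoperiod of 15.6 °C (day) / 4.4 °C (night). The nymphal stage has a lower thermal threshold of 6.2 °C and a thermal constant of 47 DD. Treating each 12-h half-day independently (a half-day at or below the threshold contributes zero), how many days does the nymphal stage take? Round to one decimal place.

Day half: max(0, 15.6 − 6.2) × 0.5 = 9.4 × 0.5 = 4.70 DD.
Night half: max(0, 4.4 − 6.2) × 0.5 = 0.0 × 0.5 = 0.00 DD.
Per 24 h: 4.70 DD/day.
Duration = 47 / 4.70 = 10.000 ≈ 10.0 days.

10.0 days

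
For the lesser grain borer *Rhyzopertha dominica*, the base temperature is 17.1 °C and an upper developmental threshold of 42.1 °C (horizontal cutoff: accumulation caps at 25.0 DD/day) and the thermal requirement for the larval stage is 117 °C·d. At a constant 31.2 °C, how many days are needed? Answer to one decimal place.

8.3 days

Daily accumulation = 31.2 − 17.1 = 14.1 DD/day.
Duration = 117 / 14.1 = 8.298 ≈ 8.3 days.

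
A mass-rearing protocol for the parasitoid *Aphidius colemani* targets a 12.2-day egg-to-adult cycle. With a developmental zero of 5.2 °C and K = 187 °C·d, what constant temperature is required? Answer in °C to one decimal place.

20.5 °C

Required daily accumulation = 187 / 12.2 = 15.328 DD/day.
T = T_base + 15.328 = 5.2 + 15.328 = 20.528 ≈ 20.5 °C.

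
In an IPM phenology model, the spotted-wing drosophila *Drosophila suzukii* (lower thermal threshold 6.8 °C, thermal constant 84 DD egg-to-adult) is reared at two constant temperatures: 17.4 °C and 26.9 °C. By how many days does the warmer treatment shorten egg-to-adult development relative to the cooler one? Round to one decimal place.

3.7 days

At 17.4 °C: 84 / (17.4 − 6.8) = 84 / 10.6 = 7.925 d.
At 26.9 °C: 84 / (26.9 − 6.8) = 84 / 20.1 = 4.179 d.
Difference = |7.925 − 4.179| = 3.745 ≈ 3.7 days.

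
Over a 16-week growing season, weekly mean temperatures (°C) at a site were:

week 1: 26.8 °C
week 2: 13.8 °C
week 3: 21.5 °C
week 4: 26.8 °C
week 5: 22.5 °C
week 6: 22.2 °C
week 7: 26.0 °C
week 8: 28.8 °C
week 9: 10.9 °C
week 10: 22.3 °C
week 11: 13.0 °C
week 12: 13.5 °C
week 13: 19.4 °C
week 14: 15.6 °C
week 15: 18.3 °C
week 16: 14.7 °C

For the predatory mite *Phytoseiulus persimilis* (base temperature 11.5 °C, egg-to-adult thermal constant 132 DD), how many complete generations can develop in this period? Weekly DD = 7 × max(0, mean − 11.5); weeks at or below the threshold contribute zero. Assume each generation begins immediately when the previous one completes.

Weekly DD (7 × max(0, T̄ − 11.5)): 107.1, 16.1, 70.0, 107.1, 77.0, 74.9, 101.5, 121.1, 0.0, 75.6, 10.5, 14.0, 55.3, 28.7, 47.6, 22.4.
Season total = 928.9 DD.
Complete generations = ⌊928.9 / 132⌋ = 7.

7 generations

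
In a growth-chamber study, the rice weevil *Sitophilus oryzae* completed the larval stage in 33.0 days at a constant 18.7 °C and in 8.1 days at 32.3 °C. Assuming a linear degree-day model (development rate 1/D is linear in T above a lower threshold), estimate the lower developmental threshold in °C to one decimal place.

14.3 °C

Under the model K = D·(T − T_b), so D₁·(T₁ − T_b) = D₂·(T₂ − T_b).
33.0·(18.7 − T_b) = 8.1·(32.3 − T_b)
T_b = (33.0·18.7 − 8.1·32.3) / (33.0 − 8.1) = 355.47 / 24.9 = 14.276 °C ≈ 14.3 °C.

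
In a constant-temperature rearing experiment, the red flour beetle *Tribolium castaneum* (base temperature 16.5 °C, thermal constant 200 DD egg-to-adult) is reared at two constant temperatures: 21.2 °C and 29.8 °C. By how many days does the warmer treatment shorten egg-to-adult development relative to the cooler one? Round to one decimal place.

At 21.2 °C: 200 / (21.2 − 16.5) = 200 / 4.7 = 42.553 d.
At 29.8 °C: 200 / (29.8 − 16.5) = 200 / 13.3 = 15.038 d.
Difference = |42.553 − 15.038| = 27.516 ≈ 27.5 days.

27.5 days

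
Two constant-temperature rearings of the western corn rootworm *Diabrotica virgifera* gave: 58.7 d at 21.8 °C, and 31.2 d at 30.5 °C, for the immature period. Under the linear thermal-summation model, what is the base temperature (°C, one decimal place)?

Equal thermal constants: D₁(T₁ − T_b) = D₂(T₂ − T_b).
58.7·(21.8 − T_b) = 31.2·(30.5 − T_b)
T_b = (58.7·21.8 − 31.2·30.5) / (58.7 − 31.2) = 328.06 / 27.5 = 11.929 °C ≈ 11.9 °C.

11.9 °C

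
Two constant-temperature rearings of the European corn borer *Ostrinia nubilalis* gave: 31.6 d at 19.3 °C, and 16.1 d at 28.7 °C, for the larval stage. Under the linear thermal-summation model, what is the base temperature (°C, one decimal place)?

Equal thermal constants: D₁(T₁ − T_b) = D₂(T₂ − T_b).
31.6·(19.3 − T_b) = 16.1·(28.7 − T_b)
T_b = (31.6·19.3 − 16.1·28.7) / (31.6 − 16.1) = 147.81 / 15.5 = 9.536 °C ≈ 9.5 °C.

9.5 °C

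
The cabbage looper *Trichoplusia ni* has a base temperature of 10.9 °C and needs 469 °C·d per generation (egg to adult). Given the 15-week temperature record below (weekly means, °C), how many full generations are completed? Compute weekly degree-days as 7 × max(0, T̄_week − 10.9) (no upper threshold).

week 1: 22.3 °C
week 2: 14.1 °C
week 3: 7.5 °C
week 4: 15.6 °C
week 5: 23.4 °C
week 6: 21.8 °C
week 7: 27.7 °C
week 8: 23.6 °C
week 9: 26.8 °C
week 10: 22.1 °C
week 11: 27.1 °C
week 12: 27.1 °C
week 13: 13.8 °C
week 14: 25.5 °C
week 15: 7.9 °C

2 generations

Weekly DD (7 × max(0, T̄ − 10.9)): 79.8, 22.4, 0.0, 32.9, 87.5, 76.3, 117.6, 88.9, 111.3, 78.4, 113.4, 113.4, 20.3, 102.2, 0.0.
Season total = 1044.4 DD.
Complete generations = ⌊1044.4 / 469⌋ = 2.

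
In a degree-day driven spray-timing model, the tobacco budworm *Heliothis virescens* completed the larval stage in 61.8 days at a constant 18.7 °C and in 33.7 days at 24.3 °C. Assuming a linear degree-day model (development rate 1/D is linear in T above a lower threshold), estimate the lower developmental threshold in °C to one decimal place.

Equal thermal constants: D₁(T₁ − T_b) = D₂(T₂ − T_b).
61.8·(18.7 − T_b) = 33.7·(24.3 − T_b)
T_b = (61.8·18.7 − 33.7·24.3) / (61.8 − 33.7) = 336.75 / 28.1 = 11.984 °C ≈ 12.0 °C.

12.0 °C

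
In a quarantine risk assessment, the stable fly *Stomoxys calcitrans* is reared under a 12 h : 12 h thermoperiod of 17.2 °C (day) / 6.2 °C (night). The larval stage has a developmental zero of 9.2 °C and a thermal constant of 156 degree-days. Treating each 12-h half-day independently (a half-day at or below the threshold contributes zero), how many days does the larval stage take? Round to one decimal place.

39.0 days

Day half: max(0, 17.2 − 9.2) × 0.5 = 8.0 × 0.5 = 4.00 DD.
Night half: max(0, 6.2 − 9.2) × 0.5 = 0.0 × 0.5 = 0.00 DD.
Per 24 h: 4.00 DD/day.
Duration = 156 / 4.00 = 39.000 ≈ 39.0 days.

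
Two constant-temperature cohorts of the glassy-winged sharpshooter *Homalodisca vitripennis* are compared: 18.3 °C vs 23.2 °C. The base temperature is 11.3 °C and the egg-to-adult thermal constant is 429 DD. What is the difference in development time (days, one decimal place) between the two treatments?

At 18.3 °C: 429 / (18.3 − 11.3) = 429 / 7.0 = 61.286 d.
At 23.2 °C: 429 / (23.2 − 11.3) = 429 / 11.9 = 36.050 d.
Difference = |61.286 − 36.050| = 25.235 ≈ 25.2 days.

25.2 days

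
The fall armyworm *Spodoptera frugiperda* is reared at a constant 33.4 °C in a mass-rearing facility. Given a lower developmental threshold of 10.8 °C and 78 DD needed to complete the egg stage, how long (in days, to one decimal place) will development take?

3.5 days

Daily accumulation = 33.4 − 10.8 = 22.6 DD/day.
Duration = 78 / 22.6 = 3.451 ≈ 3.5 days.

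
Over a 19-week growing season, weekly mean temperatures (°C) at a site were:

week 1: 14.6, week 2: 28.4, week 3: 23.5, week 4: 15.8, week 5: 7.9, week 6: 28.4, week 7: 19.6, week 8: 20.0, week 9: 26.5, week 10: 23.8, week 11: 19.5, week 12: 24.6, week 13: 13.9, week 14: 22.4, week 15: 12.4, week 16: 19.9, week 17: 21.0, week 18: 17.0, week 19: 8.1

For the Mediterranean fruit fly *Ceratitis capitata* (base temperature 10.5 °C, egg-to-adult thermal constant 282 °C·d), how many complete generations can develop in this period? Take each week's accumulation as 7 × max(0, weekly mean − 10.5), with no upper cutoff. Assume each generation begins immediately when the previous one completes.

Weekly DD (7 × max(0, T̄ − 10.5)): 28.7, 125.3, 91.0, 37.1, 0.0, 125.3, 63.7, 66.5, 112.0, 93.1, 63.0, 98.7, 23.8, 83.3, 13.3, 65.8, 73.5, 45.5, 0.0.
Season total = 1209.6 DD.
Complete generations = ⌊1209.6 / 282⌋ = 4.

4 generations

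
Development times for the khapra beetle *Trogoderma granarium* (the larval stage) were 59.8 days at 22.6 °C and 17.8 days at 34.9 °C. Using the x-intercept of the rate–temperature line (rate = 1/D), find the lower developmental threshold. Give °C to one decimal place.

17.4 °C

Under the model K = D·(T − T_b), so D₁·(T₁ − T_b) = D₂·(T₂ − T_b).
59.8·(22.6 − T_b) = 17.8·(34.9 − T_b)
T_b = (59.8·22.6 − 17.8·34.9) / (59.8 − 17.8) = 730.26 / 42.0 = 17.387 °C ≈ 17.4 °C.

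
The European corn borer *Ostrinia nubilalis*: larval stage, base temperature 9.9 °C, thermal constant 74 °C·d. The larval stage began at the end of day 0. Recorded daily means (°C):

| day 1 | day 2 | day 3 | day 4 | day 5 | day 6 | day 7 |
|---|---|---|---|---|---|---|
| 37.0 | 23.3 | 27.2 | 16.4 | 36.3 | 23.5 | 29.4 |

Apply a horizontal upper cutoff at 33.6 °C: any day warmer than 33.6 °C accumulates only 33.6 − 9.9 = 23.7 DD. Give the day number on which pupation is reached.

Daily DD above 9.9 °C (capped at 23.7): 23.7, 13.4, 17.3, 6.5, 23.7, 13.6, 19.5.
Cumulative: 23.7, 37.1, 54.4, 60.9, 84.6, 98.2, 117.7.
The total first reaches 74 DD on day 5.

day 5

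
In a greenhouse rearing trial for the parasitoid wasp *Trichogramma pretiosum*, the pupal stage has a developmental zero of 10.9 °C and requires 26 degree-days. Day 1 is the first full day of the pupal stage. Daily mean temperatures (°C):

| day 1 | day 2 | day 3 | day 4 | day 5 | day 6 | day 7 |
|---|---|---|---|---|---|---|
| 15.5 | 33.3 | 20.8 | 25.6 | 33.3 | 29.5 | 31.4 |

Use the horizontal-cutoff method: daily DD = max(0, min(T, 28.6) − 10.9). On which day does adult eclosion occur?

Daily DD above 10.9 °C (capped at 17.7): 4.6, 17.7, 9.9, 14.7, 17.7, 17.7, 17.7.
Cumulative: 4.6, 22.3, 32.2, 46.9, 64.6, 82.3, 100.0.
The total first reaches 26 DD on day 3.

day 3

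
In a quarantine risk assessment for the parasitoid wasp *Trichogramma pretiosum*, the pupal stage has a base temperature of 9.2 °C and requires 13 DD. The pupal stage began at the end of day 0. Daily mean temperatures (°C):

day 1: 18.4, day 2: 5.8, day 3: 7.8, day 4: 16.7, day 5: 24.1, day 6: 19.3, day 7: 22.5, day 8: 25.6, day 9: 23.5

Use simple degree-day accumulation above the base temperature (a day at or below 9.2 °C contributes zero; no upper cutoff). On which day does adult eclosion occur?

day 4

Daily DD above 9.2 °C: 9.2, 0.0, 0.0, 7.5, 14.9, 10.1, 13.3, 16.4, 14.3.
Cumulative: 9.2, 9.2, 9.2, 16.7, 31.6, 41.7, 55.0, 71.4, 85.7.
The total first reaches 13 DD on day 4.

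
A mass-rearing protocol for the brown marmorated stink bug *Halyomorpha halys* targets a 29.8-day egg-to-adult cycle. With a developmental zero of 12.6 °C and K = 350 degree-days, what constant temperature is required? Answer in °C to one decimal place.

Required daily accumulation = 350 / 29.8 = 11.745 DD/day.
T = T_base + 11.745 = 12.6 + 11.745 = 24.345 ≈ 24.3 °C.

24.3 °C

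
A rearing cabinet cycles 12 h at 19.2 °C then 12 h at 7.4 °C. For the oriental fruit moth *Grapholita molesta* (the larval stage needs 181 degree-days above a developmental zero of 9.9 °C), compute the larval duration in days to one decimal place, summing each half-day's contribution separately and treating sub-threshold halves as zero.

Day half: max(0, 19.2 − 9.9) × 0.5 = 9.3 × 0.5 = 4.65 DD.
Night half: max(0, 7.4 − 9.9) × 0.5 = 0.0 × 0.5 = 0.00 DD.
Per 24 h: 4.65 DD/day.
Duration = 181 / 4.65 = 38.925 ≈ 38.9 days.

38.9 days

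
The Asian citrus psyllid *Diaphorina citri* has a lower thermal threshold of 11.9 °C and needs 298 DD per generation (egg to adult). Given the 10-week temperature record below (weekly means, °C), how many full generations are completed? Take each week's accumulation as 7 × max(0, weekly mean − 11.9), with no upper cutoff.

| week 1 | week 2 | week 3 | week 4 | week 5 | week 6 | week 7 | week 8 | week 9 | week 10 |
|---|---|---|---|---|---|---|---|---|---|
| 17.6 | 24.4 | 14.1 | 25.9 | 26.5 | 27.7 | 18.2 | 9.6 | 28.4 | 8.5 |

Weekly DD (7 × max(0, T̄ − 11.9)): 39.9, 87.5, 15.4, 98.0, 102.2, 110.6, 44.1, 0.0, 115.5, 0.0.
Season total = 613.2 DD.
Complete generations = ⌊613.2 / 298⌋ = 2.

2 generations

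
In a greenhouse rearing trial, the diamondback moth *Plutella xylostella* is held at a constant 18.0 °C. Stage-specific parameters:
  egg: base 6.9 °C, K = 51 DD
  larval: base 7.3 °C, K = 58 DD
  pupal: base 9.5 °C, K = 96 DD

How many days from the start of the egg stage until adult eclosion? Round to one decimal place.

egg: 51 / (18.0 − 6.9) = 51 / 11.1 = 4.595 d.
larval: 58 / (18.0 − 7.3) = 58 / 10.7 = 5.421 d.
pupal: 96 / (18.0 − 9.5) = 96 / 8.5 = 11.294 d.
Sum = 21.309 ≈ 21.3 days.

21.3 days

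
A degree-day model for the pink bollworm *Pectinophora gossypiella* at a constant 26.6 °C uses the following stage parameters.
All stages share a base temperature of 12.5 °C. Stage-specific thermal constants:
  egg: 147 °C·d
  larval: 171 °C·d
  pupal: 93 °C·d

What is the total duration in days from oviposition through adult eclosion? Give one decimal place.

29.1 days

Daily accumulation at 26.6 °C = 26.6 − 12.5 = 14.1 DD/day.
Total K = 147 + 171 + 93 = 411 DD.
Total duration = 411 / 14.1 = 29.149 ≈ 29.1 days.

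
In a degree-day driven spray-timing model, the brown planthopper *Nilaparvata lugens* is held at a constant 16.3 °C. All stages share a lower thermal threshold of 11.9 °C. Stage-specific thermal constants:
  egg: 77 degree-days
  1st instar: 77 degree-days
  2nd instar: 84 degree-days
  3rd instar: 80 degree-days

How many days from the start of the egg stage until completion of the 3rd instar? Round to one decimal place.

Daily accumulation at 16.3 °C = 16.3 − 11.9 = 4.4 DD/day.
Total K = 77 + 77 + 84 + 80 = 318 DD.
Total duration = 318 / 4.4 = 72.273 ≈ 72.3 days.

72.3 days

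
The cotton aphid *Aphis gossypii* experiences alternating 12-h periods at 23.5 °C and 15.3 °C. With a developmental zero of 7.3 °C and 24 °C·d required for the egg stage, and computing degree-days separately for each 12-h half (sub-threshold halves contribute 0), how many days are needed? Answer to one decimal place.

Day half: max(0, 23.5 − 7.3) × 0.5 = 16.2 × 0.5 = 8.10 DD.
Night half: max(0, 15.3 − 7.3) × 0.5 = 8.0 × 0.5 = 4.00 DD.
Per 24 h: 12.10 DD/day.
Duration = 24 / 12.10 = 1.983 ≈ 2.0 days.

2.0 days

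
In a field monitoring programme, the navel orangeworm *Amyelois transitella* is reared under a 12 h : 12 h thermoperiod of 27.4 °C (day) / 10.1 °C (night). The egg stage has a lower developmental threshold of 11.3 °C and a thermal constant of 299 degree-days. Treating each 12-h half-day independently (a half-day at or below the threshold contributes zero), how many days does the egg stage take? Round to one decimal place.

37.1 days

Day half: max(0, 27.4 − 11.3) × 0.5 = 16.1 × 0.5 = 8.05 DD.
Night half: max(0, 10.1 − 11.3) × 0.5 = 0.0 × 0.5 = 0.00 DD.
Per 24 h: 8.05 DD/day.
Duration = 299 / 8.05 = 37.143 ≈ 37.1 days.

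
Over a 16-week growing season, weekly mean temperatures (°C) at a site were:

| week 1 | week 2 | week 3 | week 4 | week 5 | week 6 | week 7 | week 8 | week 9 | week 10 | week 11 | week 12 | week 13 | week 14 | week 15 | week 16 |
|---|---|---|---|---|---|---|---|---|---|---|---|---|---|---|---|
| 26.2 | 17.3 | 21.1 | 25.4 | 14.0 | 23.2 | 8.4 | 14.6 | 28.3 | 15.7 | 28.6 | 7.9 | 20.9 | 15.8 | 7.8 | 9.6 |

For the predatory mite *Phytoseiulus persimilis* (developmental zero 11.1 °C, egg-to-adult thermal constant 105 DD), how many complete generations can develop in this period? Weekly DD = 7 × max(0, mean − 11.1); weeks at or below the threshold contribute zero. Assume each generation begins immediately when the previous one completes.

Weekly DD (7 × max(0, T̄ − 11.1)): 105.7, 43.4, 70.0, 100.1, 20.3, 84.7, 0.0, 24.5, 120.4, 32.2, 122.5, 0.0, 68.6, 32.9, 0.0, 0.0.
Season total = 825.3 DD.
Complete generations = ⌊825.3 / 105⌋ = 7.

7 generations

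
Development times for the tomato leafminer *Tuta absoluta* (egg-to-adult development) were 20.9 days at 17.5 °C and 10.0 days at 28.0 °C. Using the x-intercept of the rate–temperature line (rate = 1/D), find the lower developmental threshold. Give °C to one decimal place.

Linear rate model ⇒ the product D·(T − T_b) is constant across temperatures.
20.9·(17.5 − T_b) = 10.0·(28.0 − T_b)
T_b = (20.9·17.5 − 10.0·28.0) / (20.9 − 10.0) = 85.75 / 10.9 = 7.867 °C ≈ 7.9 °C.

7.9 °C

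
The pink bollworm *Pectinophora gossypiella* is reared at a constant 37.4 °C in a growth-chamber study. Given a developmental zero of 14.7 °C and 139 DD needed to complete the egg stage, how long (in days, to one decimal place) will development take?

Daily accumulation = 37.4 − 14.7 = 22.7 DD/day.
Duration = 139 / 22.7 = 6.123 ≈ 6.1 days.

6.1 days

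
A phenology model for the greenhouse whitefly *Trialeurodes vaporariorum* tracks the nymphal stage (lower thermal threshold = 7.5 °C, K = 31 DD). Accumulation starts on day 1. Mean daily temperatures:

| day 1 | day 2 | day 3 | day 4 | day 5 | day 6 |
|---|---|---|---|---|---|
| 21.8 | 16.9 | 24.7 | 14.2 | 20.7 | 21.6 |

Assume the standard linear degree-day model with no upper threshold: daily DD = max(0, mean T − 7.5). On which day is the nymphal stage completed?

day 3

Daily DD above 7.5 °C: 14.3, 9.4, 17.2, 6.7, 13.2, 14.1.
Cumulative: 14.3, 23.7, 40.9, 47.6, 60.8, 74.9.
The total first reaches 31 DD on day 3.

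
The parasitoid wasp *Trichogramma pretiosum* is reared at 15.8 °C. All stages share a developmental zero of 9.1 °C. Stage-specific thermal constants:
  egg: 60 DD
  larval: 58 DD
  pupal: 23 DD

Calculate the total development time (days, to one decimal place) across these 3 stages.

Daily accumulation at 15.8 °C = 15.8 − 9.1 = 6.7 DD/day.
Total K = 60 + 58 + 23 = 141 DD.
Total duration = 141 / 6.7 = 21.045 ≈ 21.0 days.

21.0 days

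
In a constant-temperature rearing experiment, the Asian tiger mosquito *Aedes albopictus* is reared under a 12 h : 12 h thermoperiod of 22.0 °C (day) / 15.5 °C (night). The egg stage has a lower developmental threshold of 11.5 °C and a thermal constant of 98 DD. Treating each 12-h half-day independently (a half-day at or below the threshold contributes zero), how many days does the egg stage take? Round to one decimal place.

13.5 days

Day half: max(0, 22.0 − 11.5) × 0.5 = 10.5 × 0.5 = 5.25 DD.
Night half: max(0, 15.5 − 11.5) × 0.5 = 4.0 × 0.5 = 2.00 DD.
Per 24 h: 7.25 DD/day.
Duration = 98 / 7.25 = 13.517 ≈ 13.5 days.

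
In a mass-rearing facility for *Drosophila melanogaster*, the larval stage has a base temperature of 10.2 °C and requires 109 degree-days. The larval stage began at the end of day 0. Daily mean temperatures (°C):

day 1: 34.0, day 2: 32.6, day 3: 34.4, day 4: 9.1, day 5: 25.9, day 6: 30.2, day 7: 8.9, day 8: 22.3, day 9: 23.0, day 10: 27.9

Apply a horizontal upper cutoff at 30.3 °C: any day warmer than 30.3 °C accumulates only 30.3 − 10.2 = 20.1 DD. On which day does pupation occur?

Daily DD above 10.2 °C (capped at 20.1): 20.1, 20.1, 20.1, 0.0, 15.7, 20.0, 0.0, 12.1, 12.8, 17.7.
Cumulative: 20.1, 40.2, 60.3, 60.3, 76.0, 96.0, 96.0, 108.1, 120.9, 138.6.
The total first reaches 109 DD on day 9.

day 9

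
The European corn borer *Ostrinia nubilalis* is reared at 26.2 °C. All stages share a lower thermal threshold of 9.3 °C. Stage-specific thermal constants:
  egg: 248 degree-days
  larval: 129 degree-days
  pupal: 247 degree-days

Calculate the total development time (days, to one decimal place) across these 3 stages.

36.9 days

Daily accumulation at 26.2 °C = 26.2 − 9.3 = 16.9 DD/day.
Total K = 248 + 129 + 247 = 624 DD.
Total duration = 624 / 16.9 = 36.923 ≈ 36.9 days.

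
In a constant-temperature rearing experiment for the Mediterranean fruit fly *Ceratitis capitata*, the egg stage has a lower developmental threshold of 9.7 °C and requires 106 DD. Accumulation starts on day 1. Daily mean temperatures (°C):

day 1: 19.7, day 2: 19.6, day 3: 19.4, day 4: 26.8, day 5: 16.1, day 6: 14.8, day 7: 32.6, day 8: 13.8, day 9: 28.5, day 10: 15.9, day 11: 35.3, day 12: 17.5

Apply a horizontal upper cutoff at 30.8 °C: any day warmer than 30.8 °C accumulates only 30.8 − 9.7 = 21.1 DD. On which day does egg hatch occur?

day 10

Daily DD above 9.7 °C (capped at 21.1): 10.0, 9.9, 9.7, 17.1, 6.4, 5.1, 21.1, 4.1, 18.8, 6.2, 21.1, 7.8.
Cumulative: 10.0, 19.9, 29.6, 46.7, 53.1, 58.2, 79.3, 83.4, 102.2, 108.4, 129.5, 137.3.
The total first reaches 106 DD on day 10.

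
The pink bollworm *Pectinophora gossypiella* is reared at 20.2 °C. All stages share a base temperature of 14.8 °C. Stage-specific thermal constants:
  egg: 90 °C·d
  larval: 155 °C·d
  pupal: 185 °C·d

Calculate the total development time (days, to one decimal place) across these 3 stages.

79.6 days

Daily accumulation at 20.2 °C = 20.2 − 14.8 = 5.4 DD/day.
Total K = 90 + 155 + 185 = 430 DD.
Total duration = 430 / 5.4 = 79.630 ≈ 79.6 days.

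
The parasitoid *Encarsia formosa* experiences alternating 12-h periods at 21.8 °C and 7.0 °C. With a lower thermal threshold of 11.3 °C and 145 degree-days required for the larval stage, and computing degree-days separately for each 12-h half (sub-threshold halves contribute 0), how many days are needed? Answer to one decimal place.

Day half: max(0, 21.8 − 11.3) × 0.5 = 10.5 × 0.5 = 5.25 DD.
Night half: max(0, 7.0 − 11.3) × 0.5 = 0.0 × 0.5 = 0.00 DD.
Per 24 h: 5.25 DD/day.
Duration = 145 / 5.25 = 27.619 ≈ 27.6 days.

27.6 days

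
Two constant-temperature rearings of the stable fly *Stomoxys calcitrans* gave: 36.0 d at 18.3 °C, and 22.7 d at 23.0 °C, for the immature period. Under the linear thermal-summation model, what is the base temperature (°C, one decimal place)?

10.3 °C

Under the model K = D·(T − T_b), so D₁·(T₁ − T_b) = D₂·(T₂ − T_b).
36.0·(18.3 − T_b) = 22.7·(23.0 − T_b)
T_b = (36.0·18.3 − 22.7·23.0) / (36.0 − 22.7) = 136.70 / 13.3 = 10.278 °C ≈ 10.3 °C.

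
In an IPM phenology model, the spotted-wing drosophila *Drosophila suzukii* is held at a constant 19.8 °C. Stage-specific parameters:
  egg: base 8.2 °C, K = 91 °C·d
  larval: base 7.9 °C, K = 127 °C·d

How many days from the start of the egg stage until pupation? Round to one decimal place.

18.5 days

egg: 91 / (19.8 − 8.2) = 91 / 11.6 = 7.845 d.
larval: 127 / (19.8 − 7.9) = 127 / 11.9 = 10.672 d.
Sum = 18.517 ≈ 18.5 days.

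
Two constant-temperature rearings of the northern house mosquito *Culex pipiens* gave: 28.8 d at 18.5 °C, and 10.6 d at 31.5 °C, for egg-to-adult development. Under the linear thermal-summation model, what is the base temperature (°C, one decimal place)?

10.9 °C

Linear rate model ⇒ the product D·(T − T_b) is constant across temperatures.
28.8·(18.5 − T_b) = 10.6·(31.5 − T_b)
T_b = (28.8·18.5 − 10.6·31.5) / (28.8 − 10.6) = 198.90 / 18.2 = 10.929 °C ≈ 10.9 °C.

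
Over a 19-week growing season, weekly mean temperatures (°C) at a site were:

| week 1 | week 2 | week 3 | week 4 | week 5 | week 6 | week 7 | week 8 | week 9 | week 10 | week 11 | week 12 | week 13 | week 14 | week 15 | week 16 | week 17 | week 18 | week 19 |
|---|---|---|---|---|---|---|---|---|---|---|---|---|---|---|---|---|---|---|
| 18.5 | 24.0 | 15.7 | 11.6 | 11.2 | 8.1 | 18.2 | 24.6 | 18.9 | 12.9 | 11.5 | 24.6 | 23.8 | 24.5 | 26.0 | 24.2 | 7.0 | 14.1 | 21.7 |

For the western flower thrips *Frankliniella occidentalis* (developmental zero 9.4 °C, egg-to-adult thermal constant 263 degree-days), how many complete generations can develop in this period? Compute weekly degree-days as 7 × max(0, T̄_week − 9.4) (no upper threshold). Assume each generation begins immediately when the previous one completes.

Weekly DD (7 × max(0, T̄ − 9.4)): 63.7, 102.2, 44.1, 15.4, 12.6, 0.0, 61.6, 106.4, 66.5, 24.5, 14.7, 106.4, 100.8, 105.7, 116.2, 103.6, 0.0, 32.9, 86.1.
Season total = 1163.4 DD.
Complete generations = ⌊1163.4 / 263⌋ = 4.

4 generations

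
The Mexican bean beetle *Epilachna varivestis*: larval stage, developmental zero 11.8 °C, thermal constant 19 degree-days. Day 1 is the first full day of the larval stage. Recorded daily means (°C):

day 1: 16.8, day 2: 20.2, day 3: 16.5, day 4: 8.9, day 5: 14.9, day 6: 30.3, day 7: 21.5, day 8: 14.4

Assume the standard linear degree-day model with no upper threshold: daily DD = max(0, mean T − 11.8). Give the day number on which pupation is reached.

day 5

Daily DD above 11.8 °C: 5.0, 8.4, 4.7, 0.0, 3.1, 18.5, 9.7, 2.6.
Cumulative: 5.0, 13.4, 18.1, 18.1, 21.2, 39.7, 49.4, 52.0.
The total first reaches 19 DD on day 5.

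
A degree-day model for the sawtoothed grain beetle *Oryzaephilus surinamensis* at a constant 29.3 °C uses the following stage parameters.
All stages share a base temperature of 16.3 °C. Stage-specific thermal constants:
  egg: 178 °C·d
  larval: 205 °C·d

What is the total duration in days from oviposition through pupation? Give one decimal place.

29.5 days

Daily accumulation at 29.3 °C = 29.3 − 16.3 = 13.0 DD/day.
Total K = 178 + 205 = 383 DD.
Total duration = 383 / 13.0 = 29.462 ≈ 29.5 days.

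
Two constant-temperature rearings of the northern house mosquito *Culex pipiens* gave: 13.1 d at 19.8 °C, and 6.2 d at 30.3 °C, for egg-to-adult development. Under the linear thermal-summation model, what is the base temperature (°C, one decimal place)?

10.4 °C

Linear rate model ⇒ the product D·(T − T_b) is constant across temperatures.
13.1·(19.8 − T_b) = 6.2·(30.3 − T_b)
T_b = (13.1·19.8 − 6.2·30.3) / (13.1 − 6.2) = 71.52 / 6.9 = 10.365 °C ≈ 10.4 °C.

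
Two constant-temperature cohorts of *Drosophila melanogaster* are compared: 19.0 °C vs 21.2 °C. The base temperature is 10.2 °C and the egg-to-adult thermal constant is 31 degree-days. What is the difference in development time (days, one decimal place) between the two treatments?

0.7 days

At 19.0 °C: 31 / (19.0 − 10.2) = 31 / 8.8 = 3.523 d.
At 21.2 °C: 31 / (21.2 − 10.2) = 31 / 11.0 = 2.818 d.
Difference = |3.523 − 2.818| = 0.705 ≈ 0.7 days.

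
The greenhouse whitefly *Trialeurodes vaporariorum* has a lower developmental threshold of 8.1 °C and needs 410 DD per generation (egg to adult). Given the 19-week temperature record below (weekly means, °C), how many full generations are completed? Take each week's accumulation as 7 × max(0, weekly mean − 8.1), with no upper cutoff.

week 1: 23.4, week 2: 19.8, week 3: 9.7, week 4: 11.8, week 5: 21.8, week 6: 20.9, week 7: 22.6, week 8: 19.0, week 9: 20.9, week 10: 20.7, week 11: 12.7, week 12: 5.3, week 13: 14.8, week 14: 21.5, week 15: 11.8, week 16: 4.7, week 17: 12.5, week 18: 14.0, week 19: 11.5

2 generations

Weekly DD (7 × max(0, T̄ − 8.1)): 107.1, 81.9, 11.2, 25.9, 95.9, 89.6, 101.5, 76.3, 89.6, 88.2, 32.2, 0.0, 46.9, 93.8, 25.9, 0.0, 30.8, 41.3, 23.8.
Season total = 1061.9 DD.
Complete generations = ⌊1061.9 / 410⌋ = 2.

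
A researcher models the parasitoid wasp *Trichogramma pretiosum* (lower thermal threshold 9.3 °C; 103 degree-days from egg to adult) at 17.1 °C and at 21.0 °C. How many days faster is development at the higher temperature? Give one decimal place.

4.4 days

At 17.1 °C: 103 / (17.1 − 9.3) = 103 / 7.8 = 13.205 d.
At 21.0 °C: 103 / (21.0 − 9.3) = 103 / 11.7 = 8.803 d.
Difference = |13.205 − 8.803| = 4.402 ≈ 4.4 days.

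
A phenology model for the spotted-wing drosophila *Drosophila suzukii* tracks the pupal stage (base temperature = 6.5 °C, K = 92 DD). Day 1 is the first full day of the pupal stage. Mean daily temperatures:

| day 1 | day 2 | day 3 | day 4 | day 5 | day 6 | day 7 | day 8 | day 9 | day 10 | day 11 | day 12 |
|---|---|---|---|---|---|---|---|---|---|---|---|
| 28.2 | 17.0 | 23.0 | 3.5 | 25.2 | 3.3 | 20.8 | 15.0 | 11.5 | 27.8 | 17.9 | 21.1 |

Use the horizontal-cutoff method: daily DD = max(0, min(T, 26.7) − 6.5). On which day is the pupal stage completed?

Daily DD above 6.5 °C (capped at 20.2): 20.2, 10.5, 16.5, 0.0, 18.7, 0.0, 14.3, 8.5, 5.0, 20.2, 11.4, 14.6.
Cumulative: 20.2, 30.7, 47.2, 47.2, 65.9, 65.9, 80.2, 88.7, 93.7, 113.9, 125.3, 139.9.
The total first reaches 92 DD on day 9.

day 9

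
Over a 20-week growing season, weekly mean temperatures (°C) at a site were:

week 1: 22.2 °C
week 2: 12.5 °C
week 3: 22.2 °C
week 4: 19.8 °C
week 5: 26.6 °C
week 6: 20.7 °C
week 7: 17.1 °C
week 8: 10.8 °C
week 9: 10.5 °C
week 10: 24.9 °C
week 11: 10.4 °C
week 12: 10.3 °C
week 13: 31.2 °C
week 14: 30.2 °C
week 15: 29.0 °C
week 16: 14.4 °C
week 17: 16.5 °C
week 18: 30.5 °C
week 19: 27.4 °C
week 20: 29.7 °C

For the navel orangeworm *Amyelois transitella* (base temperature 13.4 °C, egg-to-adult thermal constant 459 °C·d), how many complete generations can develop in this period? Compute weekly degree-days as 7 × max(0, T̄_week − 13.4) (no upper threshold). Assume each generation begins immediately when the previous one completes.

2 generations

Weekly DD (7 × max(0, T̄ − 13.4)): 61.6, 0.0, 61.6, 44.8, 92.4, 51.1, 25.9, 0.0, 0.0, 80.5, 0.0, 0.0, 124.6, 117.6, 109.2, 7.0, 21.7, 119.7, 98.0, 114.1.
Season total = 1129.8 DD.
Complete generations = ⌊1129.8 / 459⌋ = 2.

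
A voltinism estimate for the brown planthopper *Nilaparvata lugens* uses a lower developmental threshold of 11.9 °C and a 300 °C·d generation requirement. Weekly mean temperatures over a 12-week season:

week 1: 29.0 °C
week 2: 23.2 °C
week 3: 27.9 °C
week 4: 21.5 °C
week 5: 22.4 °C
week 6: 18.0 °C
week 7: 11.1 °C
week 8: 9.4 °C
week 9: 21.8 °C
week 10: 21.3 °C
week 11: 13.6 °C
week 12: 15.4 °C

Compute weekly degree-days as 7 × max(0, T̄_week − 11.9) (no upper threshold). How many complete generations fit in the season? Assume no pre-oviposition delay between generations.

2 generations

Weekly DD (7 × max(0, T̄ − 11.9)): 119.7, 79.1, 112.0, 67.2, 73.5, 42.7, 0.0, 0.0, 69.3, 65.8, 11.9, 24.5.
Season total = 665.7 DD.
Complete generations = ⌊665.7 / 300⌋ = 2.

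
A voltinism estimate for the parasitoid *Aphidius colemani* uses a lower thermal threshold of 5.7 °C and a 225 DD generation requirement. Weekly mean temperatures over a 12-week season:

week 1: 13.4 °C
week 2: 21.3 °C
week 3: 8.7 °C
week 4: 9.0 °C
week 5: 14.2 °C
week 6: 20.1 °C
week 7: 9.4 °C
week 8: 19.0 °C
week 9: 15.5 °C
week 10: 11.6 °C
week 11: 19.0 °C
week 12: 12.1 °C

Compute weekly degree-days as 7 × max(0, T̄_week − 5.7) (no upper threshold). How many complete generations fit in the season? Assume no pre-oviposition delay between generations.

Weekly DD (7 × max(0, T̄ − 5.7)): 53.9, 109.2, 21.0, 23.1, 59.5, 100.8, 25.9, 93.1, 68.6, 41.3, 93.1, 44.8.
Season total = 734.3 DD.
Complete generations = ⌊734.3 / 225⌋ = 3.

3 generations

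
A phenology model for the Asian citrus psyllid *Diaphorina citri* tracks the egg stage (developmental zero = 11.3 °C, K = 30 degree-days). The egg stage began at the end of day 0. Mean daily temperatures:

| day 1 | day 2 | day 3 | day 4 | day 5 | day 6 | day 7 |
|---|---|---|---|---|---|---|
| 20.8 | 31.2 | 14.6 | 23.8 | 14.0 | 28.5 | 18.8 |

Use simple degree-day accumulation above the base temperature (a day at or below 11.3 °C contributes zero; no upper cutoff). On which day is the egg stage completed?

day 3

Daily DD above 11.3 °C: 9.5, 19.9, 3.3, 12.5, 2.7, 17.2, 7.5.
Cumulative: 9.5, 29.4, 32.7, 45.2, 47.9, 65.1, 72.6.
The total first reaches 30 DD on day 3.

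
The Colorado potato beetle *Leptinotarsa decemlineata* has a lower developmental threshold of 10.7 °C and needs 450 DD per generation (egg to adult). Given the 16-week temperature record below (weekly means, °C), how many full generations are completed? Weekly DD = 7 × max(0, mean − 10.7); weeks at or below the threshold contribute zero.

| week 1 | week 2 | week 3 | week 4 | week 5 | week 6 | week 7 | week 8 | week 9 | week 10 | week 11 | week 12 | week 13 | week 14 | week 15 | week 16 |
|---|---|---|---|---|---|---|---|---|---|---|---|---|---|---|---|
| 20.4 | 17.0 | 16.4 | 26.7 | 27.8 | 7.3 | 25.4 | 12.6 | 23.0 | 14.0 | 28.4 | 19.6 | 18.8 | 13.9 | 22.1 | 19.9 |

2 generations

Weekly DD (7 × max(0, T̄ − 10.7)): 67.9, 44.1, 39.9, 112.0, 119.7, 0.0, 102.9, 13.3, 86.1, 23.1, 123.9, 62.3, 56.7, 22.4, 79.8, 64.4.
Season total = 1018.5 DD.
Complete generations = ⌊1018.5 / 450⌋ = 2.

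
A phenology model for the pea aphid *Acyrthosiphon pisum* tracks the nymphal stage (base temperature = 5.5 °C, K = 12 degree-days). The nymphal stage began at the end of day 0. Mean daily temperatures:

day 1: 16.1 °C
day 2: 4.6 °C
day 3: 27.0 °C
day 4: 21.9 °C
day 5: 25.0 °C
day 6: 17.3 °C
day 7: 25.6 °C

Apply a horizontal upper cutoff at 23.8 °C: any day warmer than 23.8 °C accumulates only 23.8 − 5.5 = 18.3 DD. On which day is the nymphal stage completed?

Daily DD above 5.5 °C (capped at 18.3): 10.6, 0.0, 18.3, 16.4, 18.3, 11.8, 18.3.
Cumulative: 10.6, 10.6, 28.9, 45.3, 63.6, 75.4, 93.7.
The total first reaches 12 DD on day 3.

day 3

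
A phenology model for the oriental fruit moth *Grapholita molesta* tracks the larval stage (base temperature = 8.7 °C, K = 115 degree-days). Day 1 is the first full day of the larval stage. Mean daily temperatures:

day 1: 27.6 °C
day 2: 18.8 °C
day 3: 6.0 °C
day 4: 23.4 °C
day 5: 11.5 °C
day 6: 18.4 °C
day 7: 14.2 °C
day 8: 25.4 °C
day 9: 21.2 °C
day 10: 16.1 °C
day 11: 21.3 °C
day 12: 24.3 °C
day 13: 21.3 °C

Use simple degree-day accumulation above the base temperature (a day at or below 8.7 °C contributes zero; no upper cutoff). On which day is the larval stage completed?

day 12

Daily DD above 8.7 °C: 18.9, 10.1, 0.0, 14.7, 2.8, 9.7, 5.5, 16.7, 12.5, 7.4, 12.6, 15.6, 12.6.
Cumulative: 18.9, 29.0, 29.0, 43.7, 46.5, 56.2, 61.7, 78.4, 90.9, 98.3, 110.9, 126.5, 139.1.
The total first reaches 115 DD on day 12.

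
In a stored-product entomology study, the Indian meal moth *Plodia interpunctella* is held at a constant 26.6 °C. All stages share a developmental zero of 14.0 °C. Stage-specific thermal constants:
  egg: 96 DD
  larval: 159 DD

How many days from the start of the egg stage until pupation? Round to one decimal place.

Daily accumulation at 26.6 °C = 26.6 − 14.0 = 12.6 DD/day.
Total K = 96 + 159 = 255 DD.
Total duration = 255 / 12.6 = 20.238 ≈ 20.2 days.

20.2 days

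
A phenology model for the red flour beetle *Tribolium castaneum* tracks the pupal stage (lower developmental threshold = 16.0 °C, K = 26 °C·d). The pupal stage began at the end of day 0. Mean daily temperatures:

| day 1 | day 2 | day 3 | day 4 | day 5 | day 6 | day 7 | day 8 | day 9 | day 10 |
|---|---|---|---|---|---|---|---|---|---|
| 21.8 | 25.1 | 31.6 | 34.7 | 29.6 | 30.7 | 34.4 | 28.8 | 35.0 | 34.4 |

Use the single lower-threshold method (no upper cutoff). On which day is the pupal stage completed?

Daily DD above 16.0 °C: 5.8, 9.1, 15.6, 18.7, 13.6, 14.7, 18.4, 12.8, 19.0, 18.4.
Cumulative: 5.8, 14.9, 30.5, 49.2, 62.8, 77.5, 95.9, 108.7, 127.7, 146.1.
The total first reaches 26 DD on day 3.

day 3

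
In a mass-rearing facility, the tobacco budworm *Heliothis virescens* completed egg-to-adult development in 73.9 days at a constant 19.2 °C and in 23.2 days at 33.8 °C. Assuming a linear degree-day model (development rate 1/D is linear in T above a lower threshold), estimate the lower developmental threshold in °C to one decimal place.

Linear rate model ⇒ the product D·(T − T_b) is constant across temperatures.
73.9·(19.2 − T_b) = 23.2·(33.8 − T_b)
T_b = (73.9·19.2 − 23.2·33.8) / (73.9 − 23.2) = 634.72 / 50.7 = 12.519 °C ≈ 12.5 °C.

12.5 °C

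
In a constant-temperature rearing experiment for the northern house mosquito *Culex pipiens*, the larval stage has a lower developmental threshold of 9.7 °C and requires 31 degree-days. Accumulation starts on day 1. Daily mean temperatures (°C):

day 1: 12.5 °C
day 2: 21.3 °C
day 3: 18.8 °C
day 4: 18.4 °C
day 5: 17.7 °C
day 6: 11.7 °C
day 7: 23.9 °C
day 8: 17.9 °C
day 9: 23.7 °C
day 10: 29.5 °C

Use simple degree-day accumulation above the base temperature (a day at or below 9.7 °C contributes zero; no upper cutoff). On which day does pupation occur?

day 4

Daily DD above 9.7 °C: 2.8, 11.6, 9.1, 8.7, 8.0, 2.0, 14.2, 8.2, 14.0, 19.8.
Cumulative: 2.8, 14.4, 23.5, 32.2, 40.2, 42.2, 56.4, 64.6, 78.6, 98.4.
The total first reaches 31 DD on day 4.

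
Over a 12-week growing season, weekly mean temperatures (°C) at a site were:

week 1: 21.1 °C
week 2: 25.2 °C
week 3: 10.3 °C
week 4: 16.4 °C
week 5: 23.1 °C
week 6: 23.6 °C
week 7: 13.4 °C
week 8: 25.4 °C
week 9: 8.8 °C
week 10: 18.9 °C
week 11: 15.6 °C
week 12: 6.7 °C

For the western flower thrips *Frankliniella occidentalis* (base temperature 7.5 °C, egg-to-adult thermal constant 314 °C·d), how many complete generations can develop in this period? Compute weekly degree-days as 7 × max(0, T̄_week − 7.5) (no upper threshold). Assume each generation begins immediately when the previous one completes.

2 generations

Weekly DD (7 × max(0, T̄ − 7.5)): 95.2, 123.9, 19.6, 62.3, 109.2, 112.7, 41.3, 125.3, 9.1, 79.8, 56.7, 0.0.
Season total = 835.1 DD.
Complete generations = ⌊835.1 / 314⌋ = 2.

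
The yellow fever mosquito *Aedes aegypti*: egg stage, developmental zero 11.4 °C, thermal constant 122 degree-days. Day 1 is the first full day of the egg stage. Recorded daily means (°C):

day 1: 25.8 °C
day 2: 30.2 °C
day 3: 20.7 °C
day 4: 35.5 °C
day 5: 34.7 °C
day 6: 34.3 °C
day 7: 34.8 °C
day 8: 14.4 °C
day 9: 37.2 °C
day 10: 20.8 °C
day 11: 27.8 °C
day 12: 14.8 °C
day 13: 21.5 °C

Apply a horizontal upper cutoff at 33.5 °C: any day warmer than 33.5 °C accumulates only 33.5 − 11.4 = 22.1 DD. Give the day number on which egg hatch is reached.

day 7

Daily DD above 11.4 °C (capped at 22.1): 14.4, 18.8, 9.3, 22.1, 22.1, 22.1, 22.1, 3.0, 22.1, 9.4, 16.4, 3.4, 10.1.
Cumulative: 14.4, 33.2, 42.5, 64.6, 86.7, 108.8, 130.9, 133.9, 156.0, 165.4, 181.8, 185.2, 195.3.
The total first reaches 122 DD on day 7.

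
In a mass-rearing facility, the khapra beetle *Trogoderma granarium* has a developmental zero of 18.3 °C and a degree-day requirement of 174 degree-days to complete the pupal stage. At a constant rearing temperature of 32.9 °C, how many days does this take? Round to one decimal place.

11.9 days

Daily accumulation = 32.9 − 18.3 = 14.6 DD/day.
Duration = 174 / 14.6 = 11.918 ≈ 11.9 days.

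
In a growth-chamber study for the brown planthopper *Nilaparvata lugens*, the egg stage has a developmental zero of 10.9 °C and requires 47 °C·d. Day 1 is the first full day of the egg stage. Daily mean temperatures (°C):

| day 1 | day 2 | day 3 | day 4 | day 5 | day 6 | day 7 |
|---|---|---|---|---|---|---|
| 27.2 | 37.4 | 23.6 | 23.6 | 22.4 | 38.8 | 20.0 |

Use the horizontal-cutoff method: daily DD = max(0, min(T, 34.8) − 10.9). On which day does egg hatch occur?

day 3

Daily DD above 10.9 °C (capped at 23.9): 16.3, 23.9, 12.7, 12.7, 11.5, 23.9, 9.1.
Cumulative: 16.3, 40.2, 52.9, 65.6, 77.1, 101.0, 110.1.
The total first reaches 47 DD on day 3.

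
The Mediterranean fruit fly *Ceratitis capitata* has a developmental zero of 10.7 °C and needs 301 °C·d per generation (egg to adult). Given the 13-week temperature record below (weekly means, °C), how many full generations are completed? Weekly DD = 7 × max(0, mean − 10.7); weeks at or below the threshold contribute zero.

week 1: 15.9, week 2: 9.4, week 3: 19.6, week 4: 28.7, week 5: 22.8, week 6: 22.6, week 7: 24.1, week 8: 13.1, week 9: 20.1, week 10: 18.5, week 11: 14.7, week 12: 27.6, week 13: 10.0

2 generations

Weekly DD (7 × max(0, T̄ − 10.7)): 36.4, 0.0, 62.3, 126.0, 84.7, 83.3, 93.8, 16.8, 65.8, 54.6, 28.0, 118.3, 0.0.
Season total = 770.0 DD.
Complete generations = ⌊770.0 / 301⌋ = 2.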